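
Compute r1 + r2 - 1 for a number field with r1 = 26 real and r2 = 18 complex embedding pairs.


By Dirichlet's unit theorem:
rank = r1 + r2 - 1
= 26 + 18 - 1
= 43

43


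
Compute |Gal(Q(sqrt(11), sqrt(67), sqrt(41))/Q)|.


The 3 square roots of distinct primes are multiplicatively independent over Q,
so [K:Q] = 2^3 and Gal(K/Q) is isomorphic to (Z/2Z)^3.
|Gal| = 2^3 = 8

8


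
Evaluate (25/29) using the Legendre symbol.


p = 29 is prime, so compute (25/29) with the reciprocity algorithm (Jacobi-symbol steps: pull out 2s via (2/n), flip via reciprocity, reduce):
  reciprocity: (25/29) -> +(29/25)
  reduce: (4/25)
  pull out 2: (2/25) = +1  (since 25 mod 8 = 1)
  pull out 2: (2/25) = +1  (since 25 mod 8 = 1)
  (1/25) = 1
Product of signs = 1
(25/29) = 1

1


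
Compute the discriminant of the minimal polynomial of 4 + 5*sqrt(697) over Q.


The element 4 + 5*sqrt(697) has minimal polynomial:
x^2 - 8*x - 17409
Discriminant = (-8)^2 - 4*(-17409)
= 64 + 69636
= 69700

69700


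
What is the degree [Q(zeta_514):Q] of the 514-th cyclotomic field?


The degree equals Euler's totient phi(514).
514 = 2 * 257
phi(514) = 256

256


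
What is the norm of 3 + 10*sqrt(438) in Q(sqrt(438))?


N(a + b*sqrt(d)) = a^2 - d*b^2
= (3)^2 - (438)*(10)^2
= 9 - 43800
= -43791

-43791


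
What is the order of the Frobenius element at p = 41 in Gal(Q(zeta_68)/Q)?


The Frobenius at p in Gal(Q(zeta_n)/Q) = (Z/nZ)* is the class of p, so its order is ord_68(41), the smallest k >= 1 with 41^k = 1 mod 68.
n = 68 = 2^2 * 17, phi(68) = 32; the order divides phi(n).
Divisors of 32: 1, 2, 4, 8, 16, 32
Repeated squaring mod 68: 41^1 = 41, 41^2 = 49, 41^4 = 21, 41^8 = 33, 41^16 = 1, 41^32 = 1
Test divisors in increasing order:
  k=1: 41^1 = 41 mod 68
  k=2: 41^2 = 49 mod 68
  k=4: 41^4 = 21 mod 68
  k=8: 41^8 = 33 mod 68
  k=16: 41^16 = 1 mod 68  <- first divisor giving 1
Order = 16

16


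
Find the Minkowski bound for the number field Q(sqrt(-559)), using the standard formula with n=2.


d = -559, d mod 4 = 1, so disc(K) = d = -559; |disc(K)| = 559
Imaginary quadratic field, so n = 2, s = r2 = 1, r1 = 0
M = (n!/n^n) * (4/pi)^s * sqrt(|disc(K)|) = (2!/2^2) * (4/pi)^1 * sqrt(559)
= 0.5 * 1.273240 * 23.643181
= 15.0517

15.0517


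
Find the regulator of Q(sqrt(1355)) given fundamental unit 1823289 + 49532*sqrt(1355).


epsilon = 1823289 + 49532*sqrt(1355)
= 3.6466e+06
R = ln(3.6466e+06)
= 15.1093

15.1093


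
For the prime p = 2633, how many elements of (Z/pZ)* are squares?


For prime p, the number of non-zero quadratic residues is (p-1)/2.
= (2633-1)/2
= 1316

1316


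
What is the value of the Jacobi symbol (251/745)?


Compute (251/745) via quadratic reciprocity:
  reciprocity: (251/745) -> +(745/251)
  reduce: (243/251)
  reciprocity: (243/251) -> -(251/243)
  reduce: (8/243)
  pull out 2: (2/243) = -1  (since 243 mod 8 = 3)
  pull out 2: (2/243) = -1  (since 243 mod 8 = 3)
  pull out 2: (2/243) = -1  (since 243 mod 8 = 3)
  (1/243) = 1
Product of signs = 1

1


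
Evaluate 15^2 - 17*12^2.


x^2 - d*y^2
= 15^2 - 17*12^2
= 225 - 2448
= -2223

-2223


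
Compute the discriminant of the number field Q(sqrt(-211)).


For K = Q(sqrt(d)) with d squarefree: disc(K) = d if d = 1 mod 4, and disc(K) = 4d if d = 2 or 3 mod 4.
Here d = -211, and d mod 4 = 1.
d = 1 mod 4 (O_K = Z[(1+sqrt(d))/2]), so disc(K) = d = -211

-211


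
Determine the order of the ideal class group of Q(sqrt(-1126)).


K = Q(sqrt(-1126)). d mod 4 = 2, so D = disc(K) = 4d = -4504
h(K) equals the number of primitive reduced positive-definite forms (a, b, c) = a*x^2 + b*x*y + c*y^2 with b^2 - 4ac = D,
where reduced means |b| <= a <= c, with b >= 0 whenever |b| = a or a = c, and primitive means gcd(a, b, c) = 1.
Reduced forces 3a^2 <= |D| = 4504, so 1 <= a <= 38; b must have the parity of D, and c = (b^2 - D)/(4a) must be an integer >= a.
Enumerate a = 1..38, b in [-a, a]:
  a=1: (1, 0, 1126)  [1]
  a=2: (2, 0, 563)  [1]
  a=3..4: none
  a=5: (5, -4, 226), (5, 4, 226)  [2]
  a=6: none
  a=7: (7, -2, 161), (7, 2, 161)  [2]
  a=8..9: none
  a=10: (10, -4, 113), (10, 4, 113)  [2]
  a=11..13: none
  a=14: (14, -12, 83), (14, 12, 83)  [2]
  a=15..16: none
  a=17: (17, -16, 70), (17, 16, 70)  [2]
  a=18..22: none
  a=23: (23, -2, 49), (23, 2, 49)  [2]
  a=24: none
  a=25: (25, -14, 47), (25, 14, 47)  [2]
  a=26..28: none
  a=29: (29, -22, 43), (29, 22, 43)  [2]
  a=30..33: none
  a=34: (34, -16, 35), (34, 16, 35)  [2]
  a=35: (35, -26, 37), (35, 26, 37)  [2]
  a=36..38: none
Total reduced forms: 1 + 1 + 2 + 2 + 2 + 2 + 2 + 2 + 2 + 2 + 2 + 2 = 22
h = 22

22


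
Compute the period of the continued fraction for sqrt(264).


Run the CF algorithm for sqrt(264).
a_0 = floor(sqrt(264)) = 16; set m_0=0, q_0=1.
Recurrence: m' = q*a - m,  q' = (d - m'^2)/q,  a' = floor((a_0 + m')/q').
  step 1: m=16, q=8, a=4
  step 2: m=16, q=1, a=32
a_2 = 2*a_0 = 32, so the period closes here.
sqrt(264) = [16; 4, 32]
Period length = 2

2


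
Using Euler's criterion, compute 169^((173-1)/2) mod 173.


p = 173 is prime and the exponent is (p-1)/2 = 86, so by Euler's criterion 169^86 = (169/173) = +1 or -1 mod 173.
Compute by square-and-multiply:
  86 = 64 + 16 + 4 + 2 (binary 1010110)
  Repeated squaring mod 173: 169^1 = 169, 169^2 = 16, 169^4 = 83, 169^8 = 142, 169^16 = 96, 169^32 = 47, 169^64 = 133
  169^86 = 169^64 * 169^16 * 169^4 * 169^2 = 133 * 96 * 83 * 16 mod 173
    133 * 96 = 12768 = 139 mod 173
    139 * 83 = 11537 = 119 mod 173
    119 * 16 = 1904 = 1 mod 173
  169^86 = 1 mod 173
Result 1: 169 is a quadratic residue mod 173.
169^86 mod 173 = 1

1


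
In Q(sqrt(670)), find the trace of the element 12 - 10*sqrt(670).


Tr(a + b*sqrt(d)) = (a + b*sqrt(d)) + (a - b*sqrt(d)) = 2a
= 2 * (12)
= 24

24


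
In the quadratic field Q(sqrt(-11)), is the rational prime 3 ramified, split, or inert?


K = Q(sqrt(-11)). Since d mod 4 = 1, disc(K) = -11.
Check p | disc: -11 mod 3 = 1.
p does not divide disc. Compute Legendre symbol (d/p):
1^((3-1)/2) mod 3 = 1
(d/p) = 1, so p splits: (p) = P*P' with e=1, f=1, g=2.
Therefore p is split.

split


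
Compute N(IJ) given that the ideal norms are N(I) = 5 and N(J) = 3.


N(IJ) = N(I) * N(J)
= 5 * 3
= 15

15


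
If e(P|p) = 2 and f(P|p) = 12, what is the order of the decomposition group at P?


|D_P| = e * f
= 2 * 12
= 24

24


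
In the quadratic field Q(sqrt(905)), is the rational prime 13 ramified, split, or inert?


K = Q(sqrt(905)). Since d mod 4 = 1, disc(K) = 905.
Check p | disc: 905 mod 13 = 8.
p does not divide disc. Compute Legendre symbol (d/p):
8^((13-1)/2) mod 13 = -1
(d/p) = -1, so p is inert: (p) stays prime with e=1, f=2, g=1.
Therefore p is inert.

inert


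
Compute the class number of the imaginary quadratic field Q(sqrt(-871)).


K = Q(sqrt(-871)). d mod 4 = 1, so D = disc(K) = d = -871
h(K) equals the number of primitive reduced positive-definite forms (a, b, c) = a*x^2 + b*x*y + c*y^2 with b^2 - 4ac = D,
where reduced means |b| <= a <= c, with b >= 0 whenever |b| = a or a = c, and primitive means gcd(a, b, c) = 1.
Reduced forces 3a^2 <= |D| = 871, so 1 <= a <= 17; b must have the parity of D, and c = (b^2 - D)/(4a) must be an integer >= a.
Enumerate a = 1..17, b in [-a, a]:
  a=1: (1, 1, 218)  [1]
  a=2: (2, -1, 109), (2, 1, 109)  [2]
  a=3: none
  a=4: (4, -3, 55), (4, 3, 55)  [2]
  a=5: (5, -3, 44), (5, 3, 44)  [2]
  a=6: none
  a=7: (7, -5, 32), (7, 5, 32)  [2]
  a=8: (8, -5, 28), (8, 5, 28)  [2]
  a=9: none
  a=10: (10, -7, 23), (10, -3, 22), (10, 3, 22), (10, 7, 23)  [4]
  a=11: (11, -3, 20), (11, 3, 20)  [2]
  a=12: none
  a=13: (13, 13, 20)  [1]
  a=14: (14, -9, 17), (14, -5, 16), (14, 5, 16), (14, 9, 17)  [4]
  a=15..17: none
Total reduced forms: 1 + 2 + 2 + 2 + 2 + 2 + 4 + 2 + 1 + 4 = 22
h = 22

22


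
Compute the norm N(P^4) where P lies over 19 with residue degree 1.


N(P^a) = p^(a*f)
= 19^(4*1)
= 19^4
= 130321

130321


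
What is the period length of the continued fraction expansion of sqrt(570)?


Run the CF algorithm for sqrt(570).
a_0 = floor(sqrt(570)) = 23; set m_0=0, q_0=1.
Recurrence: m' = q*a - m,  q' = (d - m'^2)/q,  a' = floor((a_0 + m')/q').
  step 1: m=23, q=41, a=1
  step 2: m=18, q=6, a=6
  step 3: m=18, q=41, a=1
  step 4: m=23, q=1, a=46
a_4 = 2*a_0 = 46, so the period closes here.
sqrt(570) = [23; 1, 6, 1, 46]
Period length = 4

4


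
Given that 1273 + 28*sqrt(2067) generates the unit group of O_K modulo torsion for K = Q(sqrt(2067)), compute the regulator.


epsilon = 1273 + 28*sqrt(2067)
= 2545.9996
R = ln(2545.9996)
= 7.8423

7.8423


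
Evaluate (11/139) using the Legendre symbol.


p = 139 is prime, so compute (11/139) with the reciprocity algorithm (Jacobi-symbol steps: pull out 2s via (2/n), flip via reciprocity, reduce):
  reciprocity: (11/139) -> -(139/11)
  reduce: (7/11)
  reciprocity: (7/11) -> -(11/7)
  reduce: (4/7)
  pull out 2: (2/7) = +1  (since 7 mod 8 = 7)
  pull out 2: (2/7) = +1  (since 7 mod 8 = 7)
  (1/7) = 1
Product of signs = 1
(11/139) = 1

1


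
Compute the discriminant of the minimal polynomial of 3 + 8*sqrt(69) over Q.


The element 3 + 8*sqrt(69) has minimal polynomial:
x^2 - 6*x - 4407
Discriminant = (-6)^2 - 4*(-4407)
= 36 + 17628
= 17664

17664


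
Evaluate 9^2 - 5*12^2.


x^2 - d*y^2
= 9^2 - 5*12^2
= 81 - 720
= -639

-639


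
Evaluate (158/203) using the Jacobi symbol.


Compute (158/203) via quadratic reciprocity:
  pull out 2: (2/203) = -1  (since 203 mod 8 = 3)
  reciprocity: (79/203) -> -(203/79)
  reduce: (45/79)
  reciprocity: (45/79) -> +(79/45)
  reduce: (34/45)
  pull out 2: (2/45) = -1  (since 45 mod 8 = 5)
  reciprocity: (17/45) -> +(45/17)
  reduce: (11/17)
  reciprocity: (11/17) -> +(17/11)
  reduce: (6/11)
  pull out 2: (2/11) = -1  (since 11 mod 8 = 3)
  reciprocity: (3/11) -> -(11/3)
  reduce: (2/3)
  pull out 2: (2/3) = -1  (since 3 mod 8 = 3)
  (1/3) = 1
Product of signs = 1

1


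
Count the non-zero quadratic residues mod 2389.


For prime p, the number of non-zero quadratic residues is (p-1)/2.
= (2389-1)/2
= 1194

1194


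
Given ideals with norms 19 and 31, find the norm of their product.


N(IJ) = N(I) * N(J)
= 19 * 31
= 589

589


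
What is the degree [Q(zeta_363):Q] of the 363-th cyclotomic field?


The degree equals Euler's totient phi(363).
363 = 3 * 11^2
phi(363) = 220

220


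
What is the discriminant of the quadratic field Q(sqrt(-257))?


For K = Q(sqrt(d)) with d squarefree: disc(K) = d if d = 1 mod 4, and disc(K) = 4d if d = 2 or 3 mod 4.
Here d = -257, and d mod 4 = 3.
d = 3 mod 4, not 1 (O_K = Z[sqrt(d)]), so disc(K) = 4d = 4 * (-257) = -1028

-1028


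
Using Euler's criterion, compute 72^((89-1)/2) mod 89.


p = 89 is prime and the exponent is (p-1)/2 = 44, so by Euler's criterion 72^44 = (72/89) = +1 or -1 mod 89.
Compute by square-and-multiply:
  44 = 32 + 8 + 4 (binary 101100)
  Repeated squaring mod 89: 72^1 = 72, 72^2 = 22, 72^4 = 39, 72^8 = 8, 72^16 = 64, 72^32 = 2
  72^44 = 72^32 * 72^8 * 72^4 = 2 * 8 * 39 mod 89
    2 * 8 = 16 = 16 mod 89
    16 * 39 = 624 = 1 mod 89
  72^44 = 1 mod 89
Result 1: 72 is a quadratic residue mod 89.
72^44 mod 89 = 1

1


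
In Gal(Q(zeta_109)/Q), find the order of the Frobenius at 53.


The Frobenius at p in Gal(Q(zeta_n)/Q) = (Z/nZ)* is the class of p, so its order is ord_109(53), the smallest k >= 1 with 53^k = 1 mod 109.
n = 109 = 109, phi(109) = 108; the order divides phi(n).
Divisors of 108: 1, 2, 3, 4, 6, 9, 12, 18, 27, 36, 54, 108
Repeated squaring mod 109: 53^1 = 53, 53^2 = 84, 53^4 = 80, 53^8 = 78, 53^16 = 89, 53^32 = 73, 53^64 = 97
Test divisors in increasing order:
  k=1: 53^1 = 53 mod 109
  k=2: 53^2 = 84 mod 109
  k=3: 53^3 = 84 * 53 = 92 mod 109
  k=4: 53^4 = 80 mod 109
  k=6: 53^6 = 80 * 84 = 71 mod 109
  k=9: 53^9 = 78 * 53 = 101 mod 109
  k=12: 53^12 = 78 * 80 = 27 mod 109
  k=18: 53^18 = 89 * 84 = 64 mod 109
  k=27: 53^27 = 89 * 78 * 84 * 53 = 33 mod 109
  k=36: 53^36 = 73 * 80 = 63 mod 109
  k=54: 53^54 = 73 * 89 * 80 * 84 = 108 mod 109
  k=108: 53^108 = 97 * 73 * 78 * 80 = 1 mod 109  <- first divisor giving 1
Order = 108

108


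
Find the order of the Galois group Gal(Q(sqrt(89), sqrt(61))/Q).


The 2 square roots of distinct primes are multiplicatively independent over Q,
so [K:Q] = 2^2 and Gal(K/Q) is isomorphic to (Z/2Z)^2.
|Gal| = 2^2 = 4

4


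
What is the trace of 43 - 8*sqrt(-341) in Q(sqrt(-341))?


Tr(a + b*sqrt(d)) = (a + b*sqrt(d)) + (a - b*sqrt(d)) = 2a
= 2 * (43)
= 86

86


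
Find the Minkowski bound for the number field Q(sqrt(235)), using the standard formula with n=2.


d = 235, d mod 4 = 3, so disc(K) = 4d = 940; |disc(K)| = 940
Real quadratic field, so n = 2, s = r2 = 0, r1 = 2
M = (n!/n^n) * (4/pi)^s * sqrt(|disc(K)|) = (2!/2^2) * (4/pi)^0 * sqrt(940)
= 0.5 * 1.000000 * 30.659419
= 15.3297

15.3297


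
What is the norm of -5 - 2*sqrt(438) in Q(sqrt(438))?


N(a + b*sqrt(d)) = a^2 - d*b^2
= (-5)^2 - (438)*(-2)^2
= 25 - 1752
= -1727

-1727


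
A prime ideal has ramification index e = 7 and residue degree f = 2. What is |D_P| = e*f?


|D_P| = e * f
= 7 * 2
= 14

14


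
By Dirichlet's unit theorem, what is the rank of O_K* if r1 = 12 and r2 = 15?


By Dirichlet's unit theorem:
rank = r1 + r2 - 1
= 12 + 15 - 1
= 26

26


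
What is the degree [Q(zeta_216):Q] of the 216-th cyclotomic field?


The degree equals Euler's totient phi(216).
216 = 2^3 * 3^3
phi(216) = 72

72


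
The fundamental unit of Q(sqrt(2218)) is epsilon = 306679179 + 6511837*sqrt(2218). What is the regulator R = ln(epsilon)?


epsilon = 306679179 + 6511837*sqrt(2218)
= 6.1336e+08
R = ln(6.1336e+08)
= 20.2345

20.2345


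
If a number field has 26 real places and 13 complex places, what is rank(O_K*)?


By Dirichlet's unit theorem:
rank = r1 + r2 - 1
= 26 + 13 - 1
= 38

38


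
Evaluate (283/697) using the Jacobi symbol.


Compute (283/697) via quadratic reciprocity:
  reciprocity: (283/697) -> +(697/283)
  reduce: (131/283)
  reciprocity: (131/283) -> -(283/131)
  reduce: (21/131)
  reciprocity: (21/131) -> +(131/21)
  reduce: (5/21)
  reciprocity: (5/21) -> +(21/5)
  reduce: (1/5)
  (1/5) = 1
Product of signs = -1

-1


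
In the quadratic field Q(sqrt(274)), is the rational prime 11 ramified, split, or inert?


K = Q(sqrt(274)). Since d mod 4 = 2, disc(K) = 1096.
Check p | disc: 1096 mod 11 = 7.
p does not divide disc. Compute Legendre symbol (d/p):
10^((11-1)/2) mod 11 = -1
(d/p) = -1, so p is inert: (p) stays prime with e=1, f=2, g=1.
Therefore p is inert.

inert


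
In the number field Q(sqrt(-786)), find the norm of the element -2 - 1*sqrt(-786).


N(a + b*sqrt(d)) = a^2 - d*b^2
= (-2)^2 - (-786)*(-1)^2
= 4 + 786
= 790

790


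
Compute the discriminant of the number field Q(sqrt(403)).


For K = Q(sqrt(d)) with d squarefree: disc(K) = d if d = 1 mod 4, and disc(K) = 4d if d = 2 or 3 mod 4.
Here d = 403, and d mod 4 = 3.
d = 3 mod 4, not 1 (O_K = Z[sqrt(d)]), so disc(K) = 4d = 4 * (403) = 1612

1612


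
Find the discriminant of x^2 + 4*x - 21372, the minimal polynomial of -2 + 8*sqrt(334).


The element -2 + 8*sqrt(334) has minimal polynomial:
x^2 + 4*x - 21372
Discriminant = (4)^2 - 4*(-21372)
= 16 + 85488
= 85504

85504


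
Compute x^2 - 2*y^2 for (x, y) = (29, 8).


x^2 - d*y^2
= 29^2 - 2*8^2
= 841 - 128
= 713

713


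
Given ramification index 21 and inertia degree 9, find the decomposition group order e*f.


|D_P| = e * f
= 21 * 9
= 189

189


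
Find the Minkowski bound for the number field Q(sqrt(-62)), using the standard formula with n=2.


d = -62, d mod 4 = 2, so disc(K) = 4d = -248; |disc(K)| = 248
Imaginary quadratic field, so n = 2, s = r2 = 1, r1 = 0
M = (n!/n^n) * (4/pi)^s * sqrt(|disc(K)|) = (2!/2^2) * (4/pi)^1 * sqrt(248)
= 0.5 * 1.273240 * 15.748016
= 10.0255

10.0255


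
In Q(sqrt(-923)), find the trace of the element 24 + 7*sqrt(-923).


Tr(a + b*sqrt(d)) = (a + b*sqrt(d)) + (a - b*sqrt(d)) = 2a
= 2 * (24)
= 48

48


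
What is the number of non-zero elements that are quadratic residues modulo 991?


For prime p, the number of non-zero quadratic residues is (p-1)/2.
= (991-1)/2
= 495

495


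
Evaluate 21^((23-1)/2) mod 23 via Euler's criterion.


p = 23 is prime and the exponent is (p-1)/2 = 11, so by Euler's criterion 21^11 = (21/23) = +1 or -1 mod 23.
Compute by square-and-multiply:
  11 = 8 + 2 + 1 (binary 1011)
  Repeated squaring mod 23: 21^1 = 21, 21^2 = 4, 21^4 = 16, 21^8 = 3
  21^11 = 21^8 * 21^2 * 21^1 = 3 * 4 * 21 mod 23
    3 * 4 = 12 = 12 mod 23
    12 * 21 = 252 = 22 mod 23
  21^11 = 22 mod 23
Result 22 = p - 1 = -1 mod 23: 21 is a quadratic non-residue mod 23. As a residue in [0, p-1] the value is 22.
21^11 mod 23 = 22

22


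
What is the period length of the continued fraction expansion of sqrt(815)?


Run the CF algorithm for sqrt(815).
a_0 = floor(sqrt(815)) = 28; set m_0=0, q_0=1.
Recurrence: m' = q*a - m,  q' = (d - m'^2)/q,  a' = floor((a_0 + m')/q').
  step 1: m=28, q=31, a=1
  step 2: m=3, q=26, a=1
  step 3: m=23, q=11, a=4
  step 4: m=21, q=34, a=1
  step 5: m=13, q=19, a=2
  step 6: m=25, q=10, a=5
  step 7: m=25, q=19, a=2
  step 8: m=13, q=34, a=1
  step 9: m=21, q=11, a=4
  step 10: m=23, q=26, a=1
  step 11: m=3, q=31, a=1
  step 12: m=28, q=1, a=56
a_12 = 2*a_0 = 56, so the period closes here.
sqrt(815) = [28; 1, 1, 4, 1, 2, 5, 2, 1, 4, 1, 1, 56]
Period length = 12

12


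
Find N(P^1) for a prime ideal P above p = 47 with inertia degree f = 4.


N(P^a) = p^(a*f)
= 47^(1*4)
= 47^4
= 4879681

4879681


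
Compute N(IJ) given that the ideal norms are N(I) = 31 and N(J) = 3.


N(IJ) = N(I) * N(J)
= 31 * 3
= 93

93


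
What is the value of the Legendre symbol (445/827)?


p = 827 is prime, so compute (445/827) with the reciprocity algorithm (Jacobi-symbol steps: pull out 2s via (2/n), flip via reciprocity, reduce):
  reciprocity: (445/827) -> +(827/445)
  reduce: (382/445)
  pull out 2: (2/445) = -1  (since 445 mod 8 = 5)
  reciprocity: (191/445) -> +(445/191)
  reduce: (63/191)
  reciprocity: (63/191) -> -(191/63)
  reduce: (2/63)
  pull out 2: (2/63) = +1  (since 63 mod 8 = 7)
  (1/63) = 1
Product of signs = 1
(445/827) = 1

1


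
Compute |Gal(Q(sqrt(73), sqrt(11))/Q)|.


The 2 square roots of distinct primes are multiplicatively independent over Q,
so [K:Q] = 2^2 and Gal(K/Q) is isomorphic to (Z/2Z)^2.
|Gal| = 2^2 = 4

4


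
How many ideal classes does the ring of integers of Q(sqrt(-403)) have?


K = Q(sqrt(-403)). d mod 4 = 1, so D = disc(K) = d = -403
h(K) equals the number of primitive reduced positive-definite forms (a, b, c) = a*x^2 + b*x*y + c*y^2 with b^2 - 4ac = D,
where reduced means |b| <= a <= c, with b >= 0 whenever |b| = a or a = c, and primitive means gcd(a, b, c) = 1.
Reduced forces 3a^2 <= |D| = 403, so 1 <= a <= 11; b must have the parity of D, and c = (b^2 - D)/(4a) must be an integer >= a.
Enumerate a = 1..11, b in [-a, a]:
  a=1: (1, 1, 101)  [1]
  a=2..10: none
  a=11: (11, 9, 11)  [1]
Total reduced forms: 1 + 1 = 2
h = 2

2


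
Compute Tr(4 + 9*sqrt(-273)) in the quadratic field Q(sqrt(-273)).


Tr(a + b*sqrt(d)) = (a + b*sqrt(d)) + (a - b*sqrt(d)) = 2a
= 2 * (4)
= 8

8


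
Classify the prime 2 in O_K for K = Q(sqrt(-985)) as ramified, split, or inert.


K = Q(sqrt(-985)). Since d mod 4 = 3, disc(K) = -3940.
Check p | disc: -3940 mod 2 = 0.
p divides disc, so p ramifies: (p) = P^2 with e=2, f=1, g=1.
Therefore p is ramified.

ramified


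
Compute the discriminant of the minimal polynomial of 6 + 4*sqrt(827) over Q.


The element 6 + 4*sqrt(827) has minimal polynomial:
x^2 - 12*x - 13196
Discriminant = (-12)^2 - 4*(-13196)
= 144 + 52784
= 52928

52928


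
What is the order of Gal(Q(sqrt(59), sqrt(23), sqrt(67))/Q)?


The 3 square roots of distinct primes are multiplicatively independent over Q,
so [K:Q] = 2^3 and Gal(K/Q) is isomorphic to (Z/2Z)^3.
|Gal| = 2^3 = 8

8


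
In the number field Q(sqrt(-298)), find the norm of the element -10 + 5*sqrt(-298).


N(a + b*sqrt(d)) = a^2 - d*b^2
= (-10)^2 - (-298)*(5)^2
= 100 + 7450
= 7550

7550


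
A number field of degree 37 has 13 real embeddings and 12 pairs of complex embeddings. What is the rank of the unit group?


By Dirichlet's unit theorem:
rank = r1 + r2 - 1
= 13 + 12 - 1
= 24

24


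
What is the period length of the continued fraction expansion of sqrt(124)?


Run the CF algorithm for sqrt(124).
a_0 = floor(sqrt(124)) = 11; set m_0=0, q_0=1.
Recurrence: m' = q*a - m,  q' = (d - m'^2)/q,  a' = floor((a_0 + m')/q').
  step 1: m=11, q=3, a=7
  step 2: m=10, q=8, a=2
  step 3: m=6, q=11, a=1
  step 4: m=5, q=9, a=1
  step 5: m=4, q=12, a=1
  step 6: m=8, q=5, a=3
  step 7: m=7, q=15, a=1
  step 8: m=8, q=4, a=4
  step 9: m=8, q=15, a=1
  step 10: m=7, q=5, a=3
  step 11: m=8, q=12, a=1
  step 12: m=4, q=9, a=1
  step 13: m=5, q=11, a=1
  step 14: m=6, q=8, a=2
  step 15: m=10, q=3, a=7
  step 16: m=11, q=1, a=22
a_16 = 2*a_0 = 22, so the period closes here.
sqrt(124) = [11; 7, 2, 1, 1, 1, 3, 1, 4, 1, 3, 1, 1, 1, 2, 7, 22]
Period length = 16

16


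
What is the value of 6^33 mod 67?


p = 67 is prime and the exponent is (p-1)/2 = 33, so by Euler's criterion 6^33 = (6/67) = +1 or -1 mod 67.
Compute by square-and-multiply:
  33 = 32 + 1 (binary 100001)
  Repeated squaring mod 67: 6^1 = 6, 6^2 = 36, 6^4 = 23, 6^8 = 60, 6^16 = 49, 6^32 = 56
  6^33 = 6^32 * 6^1 = 56 * 6 mod 67
    56 * 6 = 336 = 1 mod 67
  6^33 = 1 mod 67
Result 1: 6 is a quadratic residue mod 67.
6^33 mod 67 = 1

1


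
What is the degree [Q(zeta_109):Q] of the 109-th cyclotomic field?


The degree equals Euler's totient phi(109).
109 = 109
phi(109) = 108

108


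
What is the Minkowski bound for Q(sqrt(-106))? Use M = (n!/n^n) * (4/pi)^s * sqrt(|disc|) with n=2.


d = -106, d mod 4 = 2, so disc(K) = 4d = -424; |disc(K)| = 424
Imaginary quadratic field, so n = 2, s = r2 = 1, r1 = 0
M = (n!/n^n) * (4/pi)^s * sqrt(|disc(K)|) = (2!/2^2) * (4/pi)^1 * sqrt(424)
= 0.5 * 1.273240 * 20.591260
= 13.1088

13.1088


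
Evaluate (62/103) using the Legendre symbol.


p = 103 is prime, so compute (62/103) with the reciprocity algorithm (Jacobi-symbol steps: pull out 2s via (2/n), flip via reciprocity, reduce):
  pull out 2: (2/103) = +1  (since 103 mod 8 = 7)
  reciprocity: (31/103) -> -(103/31)
  reduce: (10/31)
  pull out 2: (2/31) = +1  (since 31 mod 8 = 7)
  reciprocity: (5/31) -> +(31/5)
  reduce: (1/5)
  (1/5) = 1
Product of signs = -1
(62/103) = -1

-1


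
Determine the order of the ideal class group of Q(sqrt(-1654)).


K = Q(sqrt(-1654)). d mod 4 = 2, so D = disc(K) = 4d = -6616
h(K) equals the number of primitive reduced positive-definite forms (a, b, c) = a*x^2 + b*x*y + c*y^2 with b^2 - 4ac = D,
where reduced means |b| <= a <= c, with b >= 0 whenever |b| = a or a = c, and primitive means gcd(a, b, c) = 1.
Reduced forces 3a^2 <= |D| = 6616, so 1 <= a <= 46; b must have the parity of D, and c = (b^2 - D)/(4a) must be an integer >= a.
Enumerate a = 1..46, b in [-a, a]:
  a=1: (1, 0, 1654)  [1]
  a=2: (2, 0, 827)  [1]
  a=3..4: none
  a=5: (5, -2, 331), (5, 2, 331)  [2]
  a=6..9: none
  a=10: (10, -8, 167), (10, 8, 167)  [2]
  a=11..12: none
  a=13: (13, -12, 130), (13, 12, 130)  [2]
  a=14..22: none
  a=23: (23, -10, 73), (23, 10, 73)  [2]
  a=24: none
  a=25: (25, -22, 71), (25, 22, 71)  [2]
  a=26: (26, -12, 65), (26, 12, 65)  [2]
  a=27..28: none
  a=29: (29, -24, 62), (29, 24, 62)  [2]
  a=30: none
  a=31: (31, -24, 58), (31, 24, 58)  [2]
  a=32..36: none
  a=37: (37, -28, 50), (37, 28, 50)  [2]
  a=38..42: none
  a=43: (43, -36, 46), (43, 36, 46)  [2]
  a=44..46: none
Total reduced forms: 1 + 1 + 2 + 2 + 2 + 2 + 2 + 2 + 2 + 2 + 2 + 2 = 22
h = 22

22


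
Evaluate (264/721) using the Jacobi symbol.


Compute (264/721) via quadratic reciprocity:
  pull out 2: (2/721) = +1  (since 721 mod 8 = 1)
  pull out 2: (2/721) = +1  (since 721 mod 8 = 1)
  pull out 2: (2/721) = +1  (since 721 mod 8 = 1)
  reciprocity: (33/721) -> +(721/33)
  reduce: (28/33)
  pull out 2: (2/33) = +1  (since 33 mod 8 = 1)
  pull out 2: (2/33) = +1  (since 33 mod 8 = 1)
  reciprocity: (7/33) -> +(33/7)
  reduce: (5/7)
  reciprocity: (5/7) -> +(7/5)
  reduce: (2/5)
  pull out 2: (2/5) = -1  (since 5 mod 8 = 5)
  (1/5) = 1
Product of signs = -1

-1


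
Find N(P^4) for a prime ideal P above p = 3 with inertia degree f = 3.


N(P^a) = p^(a*f)
= 3^(4*3)
= 3^12
= 531441

531441


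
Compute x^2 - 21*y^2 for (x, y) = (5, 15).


x^2 - d*y^2
= 5^2 - 21*15^2
= 25 - 4725
= -4700

-4700


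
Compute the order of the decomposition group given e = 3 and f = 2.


|D_P| = e * f
= 3 * 2
= 6

6


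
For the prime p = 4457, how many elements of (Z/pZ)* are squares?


For prime p, the number of non-zero quadratic residues is (p-1)/2.
= (4457-1)/2
= 2228

2228


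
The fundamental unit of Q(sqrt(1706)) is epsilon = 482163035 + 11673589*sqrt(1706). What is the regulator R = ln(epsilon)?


epsilon = 482163035 + 11673589*sqrt(1706)
= 9.6433e+08
R = ln(9.6433e+08)
= 20.6869

20.6869


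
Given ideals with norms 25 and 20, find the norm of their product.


N(IJ) = N(I) * N(J)
= 25 * 20
= 500

500


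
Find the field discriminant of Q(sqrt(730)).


For K = Q(sqrt(d)) with d squarefree: disc(K) = d if d = 1 mod 4, and disc(K) = 4d if d = 2 or 3 mod 4.
Here d = 730, and d mod 4 = 2.
d = 2 mod 4, not 1 (O_K = Z[sqrt(d)]), so disc(K) = 4d = 4 * (730) = 2920

2920


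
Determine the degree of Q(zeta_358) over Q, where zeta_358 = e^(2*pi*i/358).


The degree equals Euler's totient phi(358).
358 = 2 * 179
phi(358) = 178

178


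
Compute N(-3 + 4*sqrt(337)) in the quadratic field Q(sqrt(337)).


N(a + b*sqrt(d)) = a^2 - d*b^2
= (-3)^2 - (337)*(4)^2
= 9 - 5392
= -5383

-5383


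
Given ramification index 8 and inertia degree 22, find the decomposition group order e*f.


|D_P| = e * f
= 8 * 22
= 176

176


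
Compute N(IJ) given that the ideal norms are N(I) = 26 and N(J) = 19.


N(IJ) = N(I) * N(J)
= 26 * 19
= 494

494


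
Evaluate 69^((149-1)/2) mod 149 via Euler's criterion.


p = 149 is prime and the exponent is (p-1)/2 = 74, so by Euler's criterion 69^74 = (69/149) = +1 or -1 mod 149.
Compute by square-and-multiply:
  74 = 64 + 8 + 2 (binary 1001010)
  Repeated squaring mod 149: 69^1 = 69, 69^2 = 142, 69^4 = 49, 69^8 = 17, 69^16 = 140, 69^32 = 81, 69^64 = 5
  69^74 = 69^64 * 69^8 * 69^2 = 5 * 17 * 142 mod 149
    5 * 17 = 85 = 85 mod 149
    85 * 142 = 12070 = 1 mod 149
  69^74 = 1 mod 149
Result 1: 69 is a quadratic residue mod 149.
69^74 mod 149 = 1

1


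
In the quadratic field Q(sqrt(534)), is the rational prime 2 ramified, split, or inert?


K = Q(sqrt(534)). Since d mod 4 = 2, disc(K) = 2136.
Check p | disc: 2136 mod 2 = 0.
p divides disc, so p ramifies: (p) = P^2 with e=2, f=1, g=1.
Therefore p is ramified.

ramified


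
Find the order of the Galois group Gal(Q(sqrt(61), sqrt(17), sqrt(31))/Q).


The 3 square roots of distinct primes are multiplicatively independent over Q,
so [K:Q] = 2^3 and Gal(K/Q) is isomorphic to (Z/2Z)^3.
|Gal| = 2^3 = 8

8


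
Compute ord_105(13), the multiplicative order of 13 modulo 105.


We want ord_105(13), the smallest k >= 1 with 13^k = 1 mod 105.
n = 105 = 3 * 5 * 7, phi(105) = 48; the order divides phi(n).
Divisors of 48: 1, 2, 3, 4, 6, 8, 12, 16, 24, 48
Repeated squaring mod 105: 13^1 = 13, 13^2 = 64, 13^4 = 1, 13^8 = 1, 13^16 = 1, 13^32 = 1
Test divisors in increasing order:
  k=1: 13^1 = 13 mod 105
  k=2: 13^2 = 64 mod 105
  k=3: 13^3 = 64 * 13 = 97 mod 105
  k=4: 13^4 = 1 mod 105  <- first divisor giving 1
Order = 4

4


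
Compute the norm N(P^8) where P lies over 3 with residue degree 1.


N(P^a) = p^(a*f)
= 3^(8*1)
= 3^8
= 6561

6561


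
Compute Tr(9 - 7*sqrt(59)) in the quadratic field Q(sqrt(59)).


Tr(a + b*sqrt(d)) = (a + b*sqrt(d)) + (a - b*sqrt(d)) = 2a
= 2 * (9)
= 18

18


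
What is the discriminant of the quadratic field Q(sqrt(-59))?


For K = Q(sqrt(d)) with d squarefree: disc(K) = d if d = 1 mod 4, and disc(K) = 4d if d = 2 or 3 mod 4.
Here d = -59, and d mod 4 = 1.
d = 1 mod 4 (O_K = Z[(1+sqrt(d))/2]), so disc(K) = d = -59

-59


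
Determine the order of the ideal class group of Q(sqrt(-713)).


K = Q(sqrt(-713)). d mod 4 = 3, so D = disc(K) = 4d = -2852
h(K) equals the number of primitive reduced positive-definite forms (a, b, c) = a*x^2 + b*x*y + c*y^2 with b^2 - 4ac = D,
where reduced means |b| <= a <= c, with b >= 0 whenever |b| = a or a = c, and primitive means gcd(a, b, c) = 1.
Reduced forces 3a^2 <= |D| = 2852, so 1 <= a <= 30; b must have the parity of D, and c = (b^2 - D)/(4a) must be an integer >= a.
Enumerate a = 1..30, b in [-a, a]:
  a=1: (1, 0, 713)  [1]
  a=2: (2, 2, 357)  [1]
  a=3: (3, -2, 238), (3, 2, 238)  [2]
  a=4..5: none
  a=6: (6, -2, 119), (6, 2, 119)  [2]
  a=7: (7, -2, 102), (7, 2, 102)  [2]
  a=8: none
  a=9: (9, -8, 81), (9, 8, 81)  [2]
  a=10..13: none
  a=14: (14, -2, 51), (14, 2, 51)  [2]
  a=15..16: none
  a=17: (17, -2, 42), (17, 2, 42)  [2]
  a=18: (18, -10, 41), (18, 10, 41)  [2]
  a=19: (19, -6, 38), (19, 6, 38)  [2]
  a=20: none
  a=21: (21, -16, 37), (21, -2, 34), (21, 2, 34), (21, 16, 37)  [4]
  a=22: none
  a=23: (23, 0, 31)  [1]
  a=24..26: none
  a=27: (27, 8, 27)  [1]
  a=28..30: none
Total reduced forms: 1 + 1 + 2 + 2 + 2 + 2 + 2 + 2 + 2 + 2 + 4 + 1 + 1 = 24
h = 24

24


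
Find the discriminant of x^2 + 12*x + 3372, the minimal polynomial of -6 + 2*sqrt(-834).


The element -6 + 2*sqrt(-834) has minimal polynomial:
x^2 + 12*x + 3372
Discriminant = (12)^2 - 4*(3372)
= 144 - 13488
= -13344

-13344


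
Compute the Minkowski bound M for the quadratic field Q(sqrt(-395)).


d = -395, d mod 4 = 1, so disc(K) = d = -395; |disc(K)| = 395
Imaginary quadratic field, so n = 2, s = r2 = 1, r1 = 0
M = (n!/n^n) * (4/pi)^s * sqrt(|disc(K)|) = (2!/2^2) * (4/pi)^1 * sqrt(395)
= 0.5 * 1.273240 * 19.874607
= 12.6526

12.6526


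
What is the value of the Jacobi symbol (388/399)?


Compute (388/399) via quadratic reciprocity:
  pull out 2: (2/399) = +1  (since 399 mod 8 = 7)
  pull out 2: (2/399) = +1  (since 399 mod 8 = 7)
  reciprocity: (97/399) -> +(399/97)
  reduce: (11/97)
  reciprocity: (11/97) -> +(97/11)
  reduce: (9/11)
  reciprocity: (9/11) -> +(11/9)
  reduce: (2/9)
  pull out 2: (2/9) = +1  (since 9 mod 8 = 1)
  (1/9) = 1
Product of signs = 1

1


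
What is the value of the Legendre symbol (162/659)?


p = 659 is prime, so compute (162/659) with the reciprocity algorithm (Jacobi-symbol steps: pull out 2s via (2/n), flip via reciprocity, reduce):
  pull out 2: (2/659) = -1  (since 659 mod 8 = 3)
  reciprocity: (81/659) -> +(659/81)
  reduce: (11/81)
  reciprocity: (11/81) -> +(81/11)
  reduce: (4/11)
  pull out 2: (2/11) = -1  (since 11 mod 8 = 3)
  pull out 2: (2/11) = -1  (since 11 mod 8 = 3)
  (1/11) = 1
Product of signs = -1
(162/659) = -1

-1


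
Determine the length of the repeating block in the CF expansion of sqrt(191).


Run the CF algorithm for sqrt(191).
a_0 = floor(sqrt(191)) = 13; set m_0=0, q_0=1.
Recurrence: m' = q*a - m,  q' = (d - m'^2)/q,  a' = floor((a_0 + m')/q').
  step 1: m=13, q=22, a=1
  step 2: m=9, q=5, a=4
  step 3: m=11, q=14, a=1
  step 4: m=3, q=13, a=1
  step 5: m=10, q=7, a=3
  step 6: m=11, q=10, a=2
  step 7: m=9, q=11, a=2
  step 8: m=13, q=2, a=13
  step 9: m=13, q=11, a=2
  step 10: m=9, q=10, a=2
  step 11: m=11, q=7, a=3
  step 12: m=10, q=13, a=1
  step 13: m=3, q=14, a=1
  step 14: m=11, q=5, a=4
  step 15: m=9, q=22, a=1
  step 16: m=13, q=1, a=26
a_16 = 2*a_0 = 26, so the period closes here.
sqrt(191) = [13; 1, 4, 1, 1, 3, 2, 2, 13, 2, 2, 3, 1, 1, 4, 1, 26]
Period length = 16

16


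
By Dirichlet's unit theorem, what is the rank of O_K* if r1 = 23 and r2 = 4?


By Dirichlet's unit theorem:
rank = r1 + r2 - 1
= 23 + 4 - 1
= 26

26


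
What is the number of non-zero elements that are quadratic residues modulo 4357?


For prime p, the number of non-zero quadratic residues is (p-1)/2.
= (4357-1)/2
= 2178

2178


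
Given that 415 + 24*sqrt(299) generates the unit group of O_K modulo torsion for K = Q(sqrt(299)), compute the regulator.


epsilon = 415 + 24*sqrt(299)
= 829.9988
R = ln(829.9988)
= 6.7214

6.7214


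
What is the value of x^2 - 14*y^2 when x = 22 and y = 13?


x^2 - d*y^2
= 22^2 - 14*13^2
= 484 - 2366
= -1882

-1882


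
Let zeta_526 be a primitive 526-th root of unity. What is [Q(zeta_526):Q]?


The degree equals Euler's totient phi(526).
526 = 2 * 263
phi(526) = 262

262


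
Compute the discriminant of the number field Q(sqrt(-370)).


For K = Q(sqrt(d)) with d squarefree: disc(K) = d if d = 1 mod 4, and disc(K) = 4d if d = 2 or 3 mod 4.
Here d = -370, and d mod 4 = 2.
d = 2 mod 4, not 1 (O_K = Z[sqrt(d)]), so disc(K) = 4d = 4 * (-370) = -1480

-1480


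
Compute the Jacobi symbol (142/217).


Compute (142/217) via quadratic reciprocity:
  pull out 2: (2/217) = +1  (since 217 mod 8 = 1)
  reciprocity: (71/217) -> +(217/71)
  reduce: (4/71)
  pull out 2: (2/71) = +1  (since 71 mod 8 = 7)
  pull out 2: (2/71) = +1  (since 71 mod 8 = 7)
  (1/71) = 1
Product of signs = 1

1


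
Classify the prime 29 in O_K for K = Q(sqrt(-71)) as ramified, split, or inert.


K = Q(sqrt(-71)). Since d mod 4 = 1, disc(K) = -71.
Check p | disc: -71 mod 29 = 16.
p does not divide disc. Compute Legendre symbol (d/p):
16^((29-1)/2) mod 29 = 1
(d/p) = 1, so p splits: (p) = P*P' with e=1, f=1, g=2.
Therefore p is split.

split


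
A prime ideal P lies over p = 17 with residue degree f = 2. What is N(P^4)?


N(P^a) = p^(a*f)
= 17^(4*2)
= 17^8
= 6975757441

6975757441


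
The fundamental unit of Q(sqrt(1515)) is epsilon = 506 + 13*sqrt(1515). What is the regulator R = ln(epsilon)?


epsilon = 506 + 13*sqrt(1515)
= 1011.9990
R = ln(1011.9990)
= 6.9197

6.9197


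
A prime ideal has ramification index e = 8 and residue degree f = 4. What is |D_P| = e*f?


|D_P| = e * f
= 8 * 4
= 32

32


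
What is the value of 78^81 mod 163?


p = 163 is prime and the exponent is (p-1)/2 = 81, so by Euler's criterion 78^81 = (78/163) = +1 or -1 mod 163.
Compute by square-and-multiply:
  81 = 64 + 16 + 1 (binary 1010001)
  Repeated squaring mod 163: 78^1 = 78, 78^2 = 53, 78^4 = 38, 78^8 = 140, 78^16 = 40, 78^32 = 133, 78^64 = 85
  78^81 = 78^64 * 78^16 * 78^1 = 85 * 40 * 78 mod 163
    85 * 40 = 3400 = 140 mod 163
    140 * 78 = 10920 = 162 mod 163
  78^81 = 162 mod 163
Result 162 = p - 1 = -1 mod 163: 78 is a quadratic non-residue mod 163. As a residue in [0, p-1] the value is 162.
78^81 mod 163 = 162

162


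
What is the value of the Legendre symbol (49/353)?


p = 353 is prime, so compute (49/353) with the reciprocity algorithm (Jacobi-symbol steps: pull out 2s via (2/n), flip via reciprocity, reduce):
  reciprocity: (49/353) -> +(353/49)
  reduce: (10/49)
  pull out 2: (2/49) = +1  (since 49 mod 8 = 1)
  reciprocity: (5/49) -> +(49/5)
  reduce: (4/5)
  pull out 2: (2/5) = -1  (since 5 mod 8 = 5)
  pull out 2: (2/5) = -1  (since 5 mod 8 = 5)
  (1/5) = 1
Product of signs = 1
(49/353) = 1

1


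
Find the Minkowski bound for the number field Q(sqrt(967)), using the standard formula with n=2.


d = 967, d mod 4 = 3, so disc(K) = 4d = 3868; |disc(K)| = 3868
Real quadratic field, so n = 2, s = r2 = 0, r1 = 2
M = (n!/n^n) * (4/pi)^s * sqrt(|disc(K)|) = (2!/2^2) * (4/pi)^0 * sqrt(3868)
= 0.5 * 1.000000 * 62.193247
= 31.0966

31.0966


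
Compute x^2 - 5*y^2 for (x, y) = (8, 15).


x^2 - d*y^2
= 8^2 - 5*15^2
= 64 - 1125
= -1061

-1061


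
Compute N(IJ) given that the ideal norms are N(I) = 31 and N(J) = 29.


N(IJ) = N(I) * N(J)
= 31 * 29
= 899

899


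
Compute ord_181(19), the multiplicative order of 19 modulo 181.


We want ord_181(19), the smallest k >= 1 with 19^k = 1 mod 181.
n = 181 = 181, phi(181) = 180; the order divides phi(n).
Divisors of 180: 1, 2, 3, 4, 5, 6, 9, 10, 12, 15, 18, 20, 30, 36, 45, 60, 90, 180
Repeated squaring mod 181: 19^1 = 19, 19^2 = 180, 19^4 = 1, 19^8 = 1, 19^16 = 1, 19^32 = 1, 19^64 = 1, 19^128 = 1
Test divisors in increasing order:
  k=1: 19^1 = 19 mod 181
  k=2: 19^2 = 180 mod 181
  k=3: 19^3 = 180 * 19 = 162 mod 181
  k=4: 19^4 = 1 mod 181  <- first divisor giving 1
Order = 4

4


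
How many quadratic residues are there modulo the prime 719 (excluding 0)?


For prime p, the number of non-zero quadratic residues is (p-1)/2.
= (719-1)/2
= 359

359


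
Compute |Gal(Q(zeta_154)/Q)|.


|Gal(Q(zeta_154)/Q)| = phi(154)
= 60

60


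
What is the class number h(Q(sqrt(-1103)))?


K = Q(sqrt(-1103)). d mod 4 = 1, so D = disc(K) = d = -1103
h(K) equals the number of primitive reduced positive-definite forms (a, b, c) = a*x^2 + b*x*y + c*y^2 with b^2 - 4ac = D,
where reduced means |b| <= a <= c, with b >= 0 whenever |b| = a or a = c, and primitive means gcd(a, b, c) = 1.
Reduced forces 3a^2 <= |D| = 1103, so 1 <= a <= 19; b must have the parity of D, and c = (b^2 - D)/(4a) must be an integer >= a.
Enumerate a = 1..19, b in [-a, a]:
  a=1: (1, 1, 276)  [1]
  a=2: (2, -1, 138), (2, 1, 138)  [2]
  a=3: (3, -1, 92), (3, 1, 92)  [2]
  a=4: (4, -1, 69), (4, 1, 69)  [2]
  a=5: none
  a=6: (6, -5, 47), (6, -1, 46), (6, 1, 46), (6, 5, 47)  [4]
  a=7: none
  a=8: (8, -7, 36), (8, 7, 36)  [2]
  a=9: (9, -7, 32), (9, 7, 32)  [2]
  a=10..11: none
  a=12: (12, -7, 24), (12, -1, 23), (12, 1, 23), (12, 7, 24)  [4]
  a=13..15: none
  a=16: (16, -7, 18), (16, 7, 18)  [2]
  a=17: (17, -11, 18), (17, 11, 18)  [2]
  a=18..19: none
Total reduced forms: 1 + 2 + 2 + 2 + 4 + 2 + 2 + 4 + 2 + 2 = 23
h = 23

23


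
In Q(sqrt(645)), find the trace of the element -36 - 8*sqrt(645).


Tr(a + b*sqrt(d)) = (a + b*sqrt(d)) + (a - b*sqrt(d)) = 2a
= 2 * (-36)
= -72

-72


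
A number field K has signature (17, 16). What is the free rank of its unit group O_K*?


By Dirichlet's unit theorem:
rank = r1 + r2 - 1
= 17 + 16 - 1
= 32

32


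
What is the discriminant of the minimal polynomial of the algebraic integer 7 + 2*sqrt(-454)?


The element 7 + 2*sqrt(-454) has minimal polynomial:
x^2 - 14*x + 1865
Discriminant = (-14)^2 - 4*(1865)
= 196 - 7460
= -7264

-7264


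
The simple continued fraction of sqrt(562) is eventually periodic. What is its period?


Run the CF algorithm for sqrt(562).
a_0 = floor(sqrt(562)) = 23; set m_0=0, q_0=1.
Recurrence: m' = q*a - m,  q' = (d - m'^2)/q,  a' = floor((a_0 + m')/q').
  step 1: m=23, q=33, a=1
  step 2: m=10, q=14, a=2
  step 3: m=18, q=17, a=2
  step 4: m=16, q=18, a=2
  step 5: m=20, q=9, a=4
  step 6: m=16, q=34, a=1
  step 7: m=18, q=7, a=5
  step 8: m=17, q=39, a=1
  step 9: m=22, q=2, a=22
  step 10: m=22, q=39, a=1
  step 11: m=17, q=7, a=5
  step 12: m=18, q=34, a=1
  step 13: m=16, q=9, a=4
  step 14: m=20, q=18, a=2
  step 15: m=16, q=17, a=2
  step 16: m=18, q=14, a=2
  step 17: m=10, q=33, a=1
  step 18: m=23, q=1, a=46
a_18 = 2*a_0 = 46, so the period closes here.
sqrt(562) = [23; 1, 2, 2, 2, 4, 1, 5, 1, 22, 1, 5, 1, 4, 2, 2, 2, 1, 46]
Period length = 18

18


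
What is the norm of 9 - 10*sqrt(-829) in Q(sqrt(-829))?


N(a + b*sqrt(d)) = a^2 - d*b^2
= (9)^2 - (-829)*(-10)^2
= 81 + 82900
= 82981

82981


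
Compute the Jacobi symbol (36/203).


Compute (36/203) via quadratic reciprocity:
  pull out 2: (2/203) = -1  (since 203 mod 8 = 3)
  pull out 2: (2/203) = -1  (since 203 mod 8 = 3)
  reciprocity: (9/203) -> +(203/9)
  reduce: (5/9)
  reciprocity: (5/9) -> +(9/5)
  reduce: (4/5)
  pull out 2: (2/5) = -1  (since 5 mod 8 = 5)
  pull out 2: (2/5) = -1  (since 5 mod 8 = 5)
  (1/5) = 1
Product of signs = 1

1


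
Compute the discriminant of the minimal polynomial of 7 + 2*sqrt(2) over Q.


The element 7 + 2*sqrt(2) has minimal polynomial:
x^2 - 14*x + 41
Discriminant = (-14)^2 - 4*(41)
= 196 - 164
= 32

32


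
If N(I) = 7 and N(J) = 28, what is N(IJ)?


N(IJ) = N(I) * N(J)
= 7 * 28
= 196

196
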